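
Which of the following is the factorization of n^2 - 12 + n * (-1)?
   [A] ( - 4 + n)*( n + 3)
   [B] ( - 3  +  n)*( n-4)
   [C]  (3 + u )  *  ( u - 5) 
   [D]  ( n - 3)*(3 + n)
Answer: A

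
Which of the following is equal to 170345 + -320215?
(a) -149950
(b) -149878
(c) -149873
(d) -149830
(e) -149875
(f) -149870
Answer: f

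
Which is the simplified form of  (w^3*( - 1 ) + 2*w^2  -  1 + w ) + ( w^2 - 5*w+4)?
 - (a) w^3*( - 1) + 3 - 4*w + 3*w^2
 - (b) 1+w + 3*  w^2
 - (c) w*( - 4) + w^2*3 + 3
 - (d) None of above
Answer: a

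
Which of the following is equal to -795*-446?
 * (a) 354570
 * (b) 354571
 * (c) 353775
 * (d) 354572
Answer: a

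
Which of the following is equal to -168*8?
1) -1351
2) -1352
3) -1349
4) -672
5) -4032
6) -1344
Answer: 6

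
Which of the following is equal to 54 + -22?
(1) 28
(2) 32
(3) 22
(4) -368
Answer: 2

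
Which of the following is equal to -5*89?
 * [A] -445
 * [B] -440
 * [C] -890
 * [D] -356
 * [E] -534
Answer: A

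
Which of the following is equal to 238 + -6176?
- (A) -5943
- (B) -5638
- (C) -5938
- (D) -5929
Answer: C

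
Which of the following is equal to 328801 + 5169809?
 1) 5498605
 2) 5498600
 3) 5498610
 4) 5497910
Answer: 3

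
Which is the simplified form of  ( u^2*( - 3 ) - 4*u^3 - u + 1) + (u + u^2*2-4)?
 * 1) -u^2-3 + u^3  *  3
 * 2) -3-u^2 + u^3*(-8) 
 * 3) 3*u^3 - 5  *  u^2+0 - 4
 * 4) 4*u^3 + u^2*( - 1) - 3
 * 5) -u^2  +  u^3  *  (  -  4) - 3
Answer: 5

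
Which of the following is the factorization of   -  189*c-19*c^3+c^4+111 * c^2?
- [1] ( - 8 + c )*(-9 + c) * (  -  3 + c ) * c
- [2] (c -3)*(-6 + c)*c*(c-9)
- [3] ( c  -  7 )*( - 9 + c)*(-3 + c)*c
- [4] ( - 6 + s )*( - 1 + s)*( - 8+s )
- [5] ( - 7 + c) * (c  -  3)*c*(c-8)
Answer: 3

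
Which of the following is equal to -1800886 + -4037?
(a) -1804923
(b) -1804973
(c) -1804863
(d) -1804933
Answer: a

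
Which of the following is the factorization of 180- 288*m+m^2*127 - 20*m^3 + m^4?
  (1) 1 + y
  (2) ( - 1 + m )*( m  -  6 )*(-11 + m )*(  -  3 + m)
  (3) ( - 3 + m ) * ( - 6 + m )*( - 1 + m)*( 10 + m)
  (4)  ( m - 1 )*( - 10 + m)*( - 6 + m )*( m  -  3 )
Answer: 4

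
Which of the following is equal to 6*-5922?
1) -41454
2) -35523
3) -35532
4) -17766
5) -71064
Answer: 3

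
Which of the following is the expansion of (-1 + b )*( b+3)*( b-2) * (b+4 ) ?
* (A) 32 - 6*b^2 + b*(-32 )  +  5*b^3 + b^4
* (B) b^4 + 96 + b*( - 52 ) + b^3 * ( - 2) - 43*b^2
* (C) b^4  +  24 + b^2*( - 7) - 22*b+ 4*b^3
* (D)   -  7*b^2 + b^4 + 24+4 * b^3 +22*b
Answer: C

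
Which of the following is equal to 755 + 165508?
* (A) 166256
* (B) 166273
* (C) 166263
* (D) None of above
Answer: C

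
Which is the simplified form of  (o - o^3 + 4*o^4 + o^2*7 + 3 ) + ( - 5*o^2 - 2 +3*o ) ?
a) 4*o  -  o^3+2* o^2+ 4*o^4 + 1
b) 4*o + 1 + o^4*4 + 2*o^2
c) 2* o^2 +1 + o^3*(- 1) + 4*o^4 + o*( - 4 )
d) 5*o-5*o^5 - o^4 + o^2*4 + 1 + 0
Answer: a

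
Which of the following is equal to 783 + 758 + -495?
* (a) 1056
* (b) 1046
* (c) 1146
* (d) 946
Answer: b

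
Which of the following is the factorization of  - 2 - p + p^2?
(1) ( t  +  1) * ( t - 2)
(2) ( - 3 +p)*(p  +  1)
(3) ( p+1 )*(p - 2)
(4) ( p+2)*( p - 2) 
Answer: 3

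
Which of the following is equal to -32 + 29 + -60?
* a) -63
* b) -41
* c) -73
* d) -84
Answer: a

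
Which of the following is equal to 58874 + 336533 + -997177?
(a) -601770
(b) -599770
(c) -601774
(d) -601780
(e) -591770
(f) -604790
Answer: a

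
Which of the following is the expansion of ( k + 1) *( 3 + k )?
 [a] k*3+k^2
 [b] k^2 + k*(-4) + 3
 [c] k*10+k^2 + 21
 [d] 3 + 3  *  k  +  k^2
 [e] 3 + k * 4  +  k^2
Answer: e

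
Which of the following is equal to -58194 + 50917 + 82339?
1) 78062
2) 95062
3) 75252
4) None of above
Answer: 4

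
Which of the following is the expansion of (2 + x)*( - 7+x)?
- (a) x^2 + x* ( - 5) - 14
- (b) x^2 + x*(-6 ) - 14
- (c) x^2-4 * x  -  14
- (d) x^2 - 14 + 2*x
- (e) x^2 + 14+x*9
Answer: a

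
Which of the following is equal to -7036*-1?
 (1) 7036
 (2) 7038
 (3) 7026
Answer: 1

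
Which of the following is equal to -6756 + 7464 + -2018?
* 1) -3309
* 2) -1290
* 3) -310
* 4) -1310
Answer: 4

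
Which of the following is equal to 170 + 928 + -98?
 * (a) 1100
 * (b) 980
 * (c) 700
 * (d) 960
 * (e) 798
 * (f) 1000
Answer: f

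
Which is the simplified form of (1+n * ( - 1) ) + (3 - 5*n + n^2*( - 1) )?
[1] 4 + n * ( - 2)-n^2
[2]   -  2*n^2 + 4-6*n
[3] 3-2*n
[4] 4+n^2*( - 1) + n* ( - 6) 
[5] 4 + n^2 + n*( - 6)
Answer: 4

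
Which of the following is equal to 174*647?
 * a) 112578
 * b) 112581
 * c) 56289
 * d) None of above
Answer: a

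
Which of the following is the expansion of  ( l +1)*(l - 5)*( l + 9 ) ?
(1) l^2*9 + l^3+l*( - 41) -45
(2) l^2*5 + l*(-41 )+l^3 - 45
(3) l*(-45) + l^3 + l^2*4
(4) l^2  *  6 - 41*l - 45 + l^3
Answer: 2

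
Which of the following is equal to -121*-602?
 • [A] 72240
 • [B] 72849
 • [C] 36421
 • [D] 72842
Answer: D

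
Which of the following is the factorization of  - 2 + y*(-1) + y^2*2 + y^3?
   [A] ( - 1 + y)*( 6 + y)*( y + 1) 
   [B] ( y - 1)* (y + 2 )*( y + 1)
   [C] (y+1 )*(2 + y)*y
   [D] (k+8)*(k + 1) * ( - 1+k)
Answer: B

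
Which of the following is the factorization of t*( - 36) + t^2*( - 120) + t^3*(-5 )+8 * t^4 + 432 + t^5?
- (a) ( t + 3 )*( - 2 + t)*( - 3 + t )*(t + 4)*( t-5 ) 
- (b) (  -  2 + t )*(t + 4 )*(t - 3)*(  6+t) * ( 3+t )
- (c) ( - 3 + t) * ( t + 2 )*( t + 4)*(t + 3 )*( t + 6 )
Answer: b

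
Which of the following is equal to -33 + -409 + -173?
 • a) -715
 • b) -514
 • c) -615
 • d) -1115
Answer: c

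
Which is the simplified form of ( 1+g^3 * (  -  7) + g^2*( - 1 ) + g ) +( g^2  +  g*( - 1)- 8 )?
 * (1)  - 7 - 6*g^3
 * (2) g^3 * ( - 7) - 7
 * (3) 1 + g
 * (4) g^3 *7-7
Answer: 2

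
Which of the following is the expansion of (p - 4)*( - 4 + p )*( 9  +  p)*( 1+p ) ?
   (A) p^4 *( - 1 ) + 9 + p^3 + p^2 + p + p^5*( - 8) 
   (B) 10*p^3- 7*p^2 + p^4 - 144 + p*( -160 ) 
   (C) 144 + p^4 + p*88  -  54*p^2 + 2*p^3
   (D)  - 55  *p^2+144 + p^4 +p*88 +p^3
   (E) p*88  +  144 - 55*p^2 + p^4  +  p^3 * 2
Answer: E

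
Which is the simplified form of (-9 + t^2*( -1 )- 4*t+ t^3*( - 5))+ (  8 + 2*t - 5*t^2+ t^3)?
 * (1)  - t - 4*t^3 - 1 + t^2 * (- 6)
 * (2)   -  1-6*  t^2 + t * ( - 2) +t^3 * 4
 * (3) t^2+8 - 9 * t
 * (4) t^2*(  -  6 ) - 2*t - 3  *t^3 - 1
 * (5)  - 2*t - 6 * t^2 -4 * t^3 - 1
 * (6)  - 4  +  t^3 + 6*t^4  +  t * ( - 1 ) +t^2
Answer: 5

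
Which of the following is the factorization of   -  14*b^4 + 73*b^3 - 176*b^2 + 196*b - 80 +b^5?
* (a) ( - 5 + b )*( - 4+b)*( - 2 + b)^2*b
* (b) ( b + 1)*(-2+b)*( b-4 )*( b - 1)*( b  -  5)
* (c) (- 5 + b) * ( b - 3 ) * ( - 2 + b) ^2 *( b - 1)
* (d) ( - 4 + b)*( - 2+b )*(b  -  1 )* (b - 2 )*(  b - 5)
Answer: d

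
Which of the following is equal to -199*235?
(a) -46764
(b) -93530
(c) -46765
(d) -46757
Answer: c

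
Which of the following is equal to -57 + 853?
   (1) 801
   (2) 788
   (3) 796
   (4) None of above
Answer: 3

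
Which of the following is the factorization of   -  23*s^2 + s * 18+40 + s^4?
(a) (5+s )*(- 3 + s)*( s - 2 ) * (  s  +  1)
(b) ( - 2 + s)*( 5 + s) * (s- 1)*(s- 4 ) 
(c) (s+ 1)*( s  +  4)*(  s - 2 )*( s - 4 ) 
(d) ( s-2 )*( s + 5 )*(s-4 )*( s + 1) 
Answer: d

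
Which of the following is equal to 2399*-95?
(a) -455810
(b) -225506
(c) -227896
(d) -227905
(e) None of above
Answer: d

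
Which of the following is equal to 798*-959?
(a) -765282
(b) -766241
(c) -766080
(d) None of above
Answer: a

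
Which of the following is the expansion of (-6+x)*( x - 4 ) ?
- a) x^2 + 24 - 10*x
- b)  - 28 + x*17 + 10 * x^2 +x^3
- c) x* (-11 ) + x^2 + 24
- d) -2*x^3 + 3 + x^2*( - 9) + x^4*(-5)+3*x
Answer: a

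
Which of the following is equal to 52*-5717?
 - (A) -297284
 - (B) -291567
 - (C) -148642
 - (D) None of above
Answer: A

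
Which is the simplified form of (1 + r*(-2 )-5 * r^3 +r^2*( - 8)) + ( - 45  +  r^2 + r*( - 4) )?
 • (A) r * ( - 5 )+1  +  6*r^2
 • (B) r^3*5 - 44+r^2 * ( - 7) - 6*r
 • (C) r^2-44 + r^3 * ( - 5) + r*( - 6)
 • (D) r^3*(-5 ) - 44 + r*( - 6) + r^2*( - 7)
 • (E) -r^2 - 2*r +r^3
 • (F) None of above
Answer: D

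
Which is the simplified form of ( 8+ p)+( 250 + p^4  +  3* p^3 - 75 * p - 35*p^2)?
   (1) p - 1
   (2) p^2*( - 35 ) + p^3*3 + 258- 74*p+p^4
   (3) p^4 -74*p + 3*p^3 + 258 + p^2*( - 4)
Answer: 2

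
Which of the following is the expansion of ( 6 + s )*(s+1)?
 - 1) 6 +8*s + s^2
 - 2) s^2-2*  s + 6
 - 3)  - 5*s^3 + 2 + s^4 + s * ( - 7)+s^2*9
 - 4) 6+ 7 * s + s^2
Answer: 4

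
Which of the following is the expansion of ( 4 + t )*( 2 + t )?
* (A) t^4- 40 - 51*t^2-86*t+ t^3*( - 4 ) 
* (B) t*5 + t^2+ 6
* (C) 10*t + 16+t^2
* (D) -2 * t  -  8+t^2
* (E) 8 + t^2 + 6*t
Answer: E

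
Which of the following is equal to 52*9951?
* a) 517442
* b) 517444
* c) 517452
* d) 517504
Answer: c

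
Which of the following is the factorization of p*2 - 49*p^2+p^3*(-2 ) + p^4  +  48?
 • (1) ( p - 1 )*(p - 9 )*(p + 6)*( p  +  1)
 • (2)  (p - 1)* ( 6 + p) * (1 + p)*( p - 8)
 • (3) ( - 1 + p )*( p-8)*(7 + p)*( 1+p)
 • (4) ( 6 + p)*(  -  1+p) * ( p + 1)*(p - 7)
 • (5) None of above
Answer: 2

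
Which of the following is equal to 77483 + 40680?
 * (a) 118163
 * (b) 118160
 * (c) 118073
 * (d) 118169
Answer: a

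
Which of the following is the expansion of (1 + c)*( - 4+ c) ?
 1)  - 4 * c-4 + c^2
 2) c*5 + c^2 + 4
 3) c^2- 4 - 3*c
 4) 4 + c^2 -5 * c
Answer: 3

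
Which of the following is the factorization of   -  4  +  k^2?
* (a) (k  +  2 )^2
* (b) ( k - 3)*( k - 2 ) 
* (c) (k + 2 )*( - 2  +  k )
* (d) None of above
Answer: c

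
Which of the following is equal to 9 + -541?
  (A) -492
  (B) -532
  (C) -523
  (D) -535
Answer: B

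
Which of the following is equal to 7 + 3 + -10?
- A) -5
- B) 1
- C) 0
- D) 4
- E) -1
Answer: C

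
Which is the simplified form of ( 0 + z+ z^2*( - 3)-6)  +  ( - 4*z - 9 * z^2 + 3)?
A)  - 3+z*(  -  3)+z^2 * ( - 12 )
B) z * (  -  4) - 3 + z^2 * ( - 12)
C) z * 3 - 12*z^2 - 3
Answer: A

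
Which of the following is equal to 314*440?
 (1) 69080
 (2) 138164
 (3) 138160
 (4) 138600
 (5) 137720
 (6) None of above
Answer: 3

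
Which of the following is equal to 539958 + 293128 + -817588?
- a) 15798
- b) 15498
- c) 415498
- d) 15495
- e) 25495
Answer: b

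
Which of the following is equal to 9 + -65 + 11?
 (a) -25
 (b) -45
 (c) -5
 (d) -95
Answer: b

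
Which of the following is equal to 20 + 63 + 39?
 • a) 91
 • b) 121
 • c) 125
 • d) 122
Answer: d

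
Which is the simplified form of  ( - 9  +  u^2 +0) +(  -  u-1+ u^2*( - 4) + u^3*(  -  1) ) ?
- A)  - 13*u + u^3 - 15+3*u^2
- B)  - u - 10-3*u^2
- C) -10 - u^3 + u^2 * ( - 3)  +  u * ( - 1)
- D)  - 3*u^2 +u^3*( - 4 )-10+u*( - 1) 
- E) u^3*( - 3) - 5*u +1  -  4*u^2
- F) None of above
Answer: C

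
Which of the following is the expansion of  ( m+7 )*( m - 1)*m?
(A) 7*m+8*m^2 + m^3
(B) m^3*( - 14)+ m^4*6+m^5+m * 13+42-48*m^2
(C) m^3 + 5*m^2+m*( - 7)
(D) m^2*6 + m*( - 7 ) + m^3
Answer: D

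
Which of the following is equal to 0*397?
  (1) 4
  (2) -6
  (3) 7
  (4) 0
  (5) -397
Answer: 4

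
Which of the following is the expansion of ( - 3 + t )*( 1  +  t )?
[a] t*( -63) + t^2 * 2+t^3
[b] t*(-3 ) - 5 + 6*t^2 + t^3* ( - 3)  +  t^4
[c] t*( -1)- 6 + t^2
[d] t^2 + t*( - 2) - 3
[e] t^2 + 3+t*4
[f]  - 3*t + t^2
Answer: d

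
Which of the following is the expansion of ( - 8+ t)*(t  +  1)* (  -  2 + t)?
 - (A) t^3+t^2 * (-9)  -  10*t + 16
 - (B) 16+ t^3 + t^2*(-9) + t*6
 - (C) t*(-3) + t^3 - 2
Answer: B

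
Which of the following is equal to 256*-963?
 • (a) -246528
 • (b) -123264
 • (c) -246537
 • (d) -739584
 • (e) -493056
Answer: a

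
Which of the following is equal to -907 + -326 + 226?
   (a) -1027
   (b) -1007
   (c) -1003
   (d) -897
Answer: b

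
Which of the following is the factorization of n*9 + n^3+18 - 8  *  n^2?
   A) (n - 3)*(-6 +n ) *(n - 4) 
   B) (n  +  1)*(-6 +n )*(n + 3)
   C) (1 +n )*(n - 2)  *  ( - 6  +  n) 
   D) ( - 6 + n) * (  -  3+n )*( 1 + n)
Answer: D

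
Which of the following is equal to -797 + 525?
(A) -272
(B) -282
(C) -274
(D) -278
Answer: A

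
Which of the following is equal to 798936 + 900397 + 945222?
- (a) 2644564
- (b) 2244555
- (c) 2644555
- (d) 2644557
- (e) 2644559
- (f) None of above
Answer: c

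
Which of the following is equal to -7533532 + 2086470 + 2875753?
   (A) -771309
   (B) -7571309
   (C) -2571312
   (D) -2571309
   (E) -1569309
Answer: D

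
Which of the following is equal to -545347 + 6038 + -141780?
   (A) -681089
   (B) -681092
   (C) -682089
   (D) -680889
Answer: A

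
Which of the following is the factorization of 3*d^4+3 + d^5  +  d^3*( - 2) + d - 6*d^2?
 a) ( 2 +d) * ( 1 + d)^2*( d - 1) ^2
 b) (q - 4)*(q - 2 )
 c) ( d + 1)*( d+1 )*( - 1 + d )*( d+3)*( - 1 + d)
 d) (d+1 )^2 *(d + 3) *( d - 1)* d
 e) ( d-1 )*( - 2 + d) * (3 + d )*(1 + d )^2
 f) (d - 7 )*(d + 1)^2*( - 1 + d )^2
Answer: c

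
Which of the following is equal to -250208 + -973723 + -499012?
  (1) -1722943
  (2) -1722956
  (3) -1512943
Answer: 1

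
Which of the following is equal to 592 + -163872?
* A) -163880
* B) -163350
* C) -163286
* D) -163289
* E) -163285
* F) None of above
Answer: F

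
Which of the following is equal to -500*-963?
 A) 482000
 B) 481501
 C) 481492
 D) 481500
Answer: D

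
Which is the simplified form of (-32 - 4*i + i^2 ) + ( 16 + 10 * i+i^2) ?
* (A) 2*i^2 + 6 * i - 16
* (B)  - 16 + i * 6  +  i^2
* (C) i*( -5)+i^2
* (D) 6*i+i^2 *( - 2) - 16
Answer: A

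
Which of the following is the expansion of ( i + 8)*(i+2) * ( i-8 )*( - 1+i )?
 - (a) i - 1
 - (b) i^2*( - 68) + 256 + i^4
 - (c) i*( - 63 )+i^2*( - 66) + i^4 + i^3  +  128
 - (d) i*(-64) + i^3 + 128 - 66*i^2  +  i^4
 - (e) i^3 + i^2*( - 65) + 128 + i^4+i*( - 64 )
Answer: d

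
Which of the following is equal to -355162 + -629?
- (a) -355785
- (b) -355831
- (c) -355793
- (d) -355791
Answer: d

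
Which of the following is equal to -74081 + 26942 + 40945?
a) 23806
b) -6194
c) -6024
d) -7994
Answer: b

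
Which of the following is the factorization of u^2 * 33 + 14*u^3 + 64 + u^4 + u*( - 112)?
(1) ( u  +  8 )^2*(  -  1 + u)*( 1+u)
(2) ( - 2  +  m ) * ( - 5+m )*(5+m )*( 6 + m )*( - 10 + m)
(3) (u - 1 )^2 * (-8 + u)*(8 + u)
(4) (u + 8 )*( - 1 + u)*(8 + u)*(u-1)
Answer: 4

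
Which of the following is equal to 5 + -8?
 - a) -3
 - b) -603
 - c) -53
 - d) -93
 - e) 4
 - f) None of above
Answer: a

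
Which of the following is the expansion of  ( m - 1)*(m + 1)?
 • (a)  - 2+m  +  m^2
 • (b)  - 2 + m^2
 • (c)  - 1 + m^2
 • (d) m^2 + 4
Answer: c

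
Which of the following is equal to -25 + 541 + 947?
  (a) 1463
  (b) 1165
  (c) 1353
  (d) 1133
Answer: a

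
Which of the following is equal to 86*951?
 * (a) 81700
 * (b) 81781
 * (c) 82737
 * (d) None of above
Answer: d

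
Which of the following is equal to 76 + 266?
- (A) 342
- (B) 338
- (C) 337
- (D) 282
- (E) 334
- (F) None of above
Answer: A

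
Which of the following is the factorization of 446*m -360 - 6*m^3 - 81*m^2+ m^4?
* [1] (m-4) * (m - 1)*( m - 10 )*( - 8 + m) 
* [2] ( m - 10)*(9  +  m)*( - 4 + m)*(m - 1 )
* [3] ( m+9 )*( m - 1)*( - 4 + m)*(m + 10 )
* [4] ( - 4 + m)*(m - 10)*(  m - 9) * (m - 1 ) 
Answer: 2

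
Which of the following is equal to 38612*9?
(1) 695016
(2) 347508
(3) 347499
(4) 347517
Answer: 2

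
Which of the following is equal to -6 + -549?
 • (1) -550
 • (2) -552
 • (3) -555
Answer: 3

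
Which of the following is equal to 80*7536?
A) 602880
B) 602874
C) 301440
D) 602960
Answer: A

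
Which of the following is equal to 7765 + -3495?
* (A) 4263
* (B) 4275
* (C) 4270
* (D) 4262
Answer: C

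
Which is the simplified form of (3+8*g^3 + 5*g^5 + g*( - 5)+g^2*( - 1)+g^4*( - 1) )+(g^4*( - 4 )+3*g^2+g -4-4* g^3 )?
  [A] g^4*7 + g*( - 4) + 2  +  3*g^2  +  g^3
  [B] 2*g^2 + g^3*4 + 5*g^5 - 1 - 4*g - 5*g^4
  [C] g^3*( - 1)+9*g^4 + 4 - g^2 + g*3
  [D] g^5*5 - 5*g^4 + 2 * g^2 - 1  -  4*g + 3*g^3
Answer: B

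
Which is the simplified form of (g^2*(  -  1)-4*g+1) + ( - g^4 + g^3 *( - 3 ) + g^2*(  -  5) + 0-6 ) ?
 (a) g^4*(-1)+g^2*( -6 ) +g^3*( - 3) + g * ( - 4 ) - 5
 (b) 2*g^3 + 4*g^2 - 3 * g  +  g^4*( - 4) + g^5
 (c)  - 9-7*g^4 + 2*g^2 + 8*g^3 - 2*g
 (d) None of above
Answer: a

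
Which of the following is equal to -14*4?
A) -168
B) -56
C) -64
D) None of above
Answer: B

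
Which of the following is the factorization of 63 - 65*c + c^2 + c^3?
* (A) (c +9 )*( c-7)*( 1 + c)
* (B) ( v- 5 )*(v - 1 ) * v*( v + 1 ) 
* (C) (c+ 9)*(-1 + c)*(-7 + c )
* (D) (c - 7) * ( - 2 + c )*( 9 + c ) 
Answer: C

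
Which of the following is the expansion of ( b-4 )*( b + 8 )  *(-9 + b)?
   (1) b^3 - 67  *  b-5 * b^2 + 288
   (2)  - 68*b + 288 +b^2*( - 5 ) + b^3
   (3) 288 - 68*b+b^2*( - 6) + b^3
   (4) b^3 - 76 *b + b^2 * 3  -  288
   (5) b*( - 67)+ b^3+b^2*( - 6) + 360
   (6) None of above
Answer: 2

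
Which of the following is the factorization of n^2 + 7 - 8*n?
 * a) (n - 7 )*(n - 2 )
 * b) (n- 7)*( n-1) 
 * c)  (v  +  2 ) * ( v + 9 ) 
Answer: b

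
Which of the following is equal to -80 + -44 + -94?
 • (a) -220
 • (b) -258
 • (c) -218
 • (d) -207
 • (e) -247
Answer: c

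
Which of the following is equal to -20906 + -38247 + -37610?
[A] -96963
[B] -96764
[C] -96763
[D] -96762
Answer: C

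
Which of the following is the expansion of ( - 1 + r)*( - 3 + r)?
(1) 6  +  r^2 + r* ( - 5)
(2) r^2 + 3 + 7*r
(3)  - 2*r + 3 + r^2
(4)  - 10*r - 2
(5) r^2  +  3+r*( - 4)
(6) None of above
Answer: 5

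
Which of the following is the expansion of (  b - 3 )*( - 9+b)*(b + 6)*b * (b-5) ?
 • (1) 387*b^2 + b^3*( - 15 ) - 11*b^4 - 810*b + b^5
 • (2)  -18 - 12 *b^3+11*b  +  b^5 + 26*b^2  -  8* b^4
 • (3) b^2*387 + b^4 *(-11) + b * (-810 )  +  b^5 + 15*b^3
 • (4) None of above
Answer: 1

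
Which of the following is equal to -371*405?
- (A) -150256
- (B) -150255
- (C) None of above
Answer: B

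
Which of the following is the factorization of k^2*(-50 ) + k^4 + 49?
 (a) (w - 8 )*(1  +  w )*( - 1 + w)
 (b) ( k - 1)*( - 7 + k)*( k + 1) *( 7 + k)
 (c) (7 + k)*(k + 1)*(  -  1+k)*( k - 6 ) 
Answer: b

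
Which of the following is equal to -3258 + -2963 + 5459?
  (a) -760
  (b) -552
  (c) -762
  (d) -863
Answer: c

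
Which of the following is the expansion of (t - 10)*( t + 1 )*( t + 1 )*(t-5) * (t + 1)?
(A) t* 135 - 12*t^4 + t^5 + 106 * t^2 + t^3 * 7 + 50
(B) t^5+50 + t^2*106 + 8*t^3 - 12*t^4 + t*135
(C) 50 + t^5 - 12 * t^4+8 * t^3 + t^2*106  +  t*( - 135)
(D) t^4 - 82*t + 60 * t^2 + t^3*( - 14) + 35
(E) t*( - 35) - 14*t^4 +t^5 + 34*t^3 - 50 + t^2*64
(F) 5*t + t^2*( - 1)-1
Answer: B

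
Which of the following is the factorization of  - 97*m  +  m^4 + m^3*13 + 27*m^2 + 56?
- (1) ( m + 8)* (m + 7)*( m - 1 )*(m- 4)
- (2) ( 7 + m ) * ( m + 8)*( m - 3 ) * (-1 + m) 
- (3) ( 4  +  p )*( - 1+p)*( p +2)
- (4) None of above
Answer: 4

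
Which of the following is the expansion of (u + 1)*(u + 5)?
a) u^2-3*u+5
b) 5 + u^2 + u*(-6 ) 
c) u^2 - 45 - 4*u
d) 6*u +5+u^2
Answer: d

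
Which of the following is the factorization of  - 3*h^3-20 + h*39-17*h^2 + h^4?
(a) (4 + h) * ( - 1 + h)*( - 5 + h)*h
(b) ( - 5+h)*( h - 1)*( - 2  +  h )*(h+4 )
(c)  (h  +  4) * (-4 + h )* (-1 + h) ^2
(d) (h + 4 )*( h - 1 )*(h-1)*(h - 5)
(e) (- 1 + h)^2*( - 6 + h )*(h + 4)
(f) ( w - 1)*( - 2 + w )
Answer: d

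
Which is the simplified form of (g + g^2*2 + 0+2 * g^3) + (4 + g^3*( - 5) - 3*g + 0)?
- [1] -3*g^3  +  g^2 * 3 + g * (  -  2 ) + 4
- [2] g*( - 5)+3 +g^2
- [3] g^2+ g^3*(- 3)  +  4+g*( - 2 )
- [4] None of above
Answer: 4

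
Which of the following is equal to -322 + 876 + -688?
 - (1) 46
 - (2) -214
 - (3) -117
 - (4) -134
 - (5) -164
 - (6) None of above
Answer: 4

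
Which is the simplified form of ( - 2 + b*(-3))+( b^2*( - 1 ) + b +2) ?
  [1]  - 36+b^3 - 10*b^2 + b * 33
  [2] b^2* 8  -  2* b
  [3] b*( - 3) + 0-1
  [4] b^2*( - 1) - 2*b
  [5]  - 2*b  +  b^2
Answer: 4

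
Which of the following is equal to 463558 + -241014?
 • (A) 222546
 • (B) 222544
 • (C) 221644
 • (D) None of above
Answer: B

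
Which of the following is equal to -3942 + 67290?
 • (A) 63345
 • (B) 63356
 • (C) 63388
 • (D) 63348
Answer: D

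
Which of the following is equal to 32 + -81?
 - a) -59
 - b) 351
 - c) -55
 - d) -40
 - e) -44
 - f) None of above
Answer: f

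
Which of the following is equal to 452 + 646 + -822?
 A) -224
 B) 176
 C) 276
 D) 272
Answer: C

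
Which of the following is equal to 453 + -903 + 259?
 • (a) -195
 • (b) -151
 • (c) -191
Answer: c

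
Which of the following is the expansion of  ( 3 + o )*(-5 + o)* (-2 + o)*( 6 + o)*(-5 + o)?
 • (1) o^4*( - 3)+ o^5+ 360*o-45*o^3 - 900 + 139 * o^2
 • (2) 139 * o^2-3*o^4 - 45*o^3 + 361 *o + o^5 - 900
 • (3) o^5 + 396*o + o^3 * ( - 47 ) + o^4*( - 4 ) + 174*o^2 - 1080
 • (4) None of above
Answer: 1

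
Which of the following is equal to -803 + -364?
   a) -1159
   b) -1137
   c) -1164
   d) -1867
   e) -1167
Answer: e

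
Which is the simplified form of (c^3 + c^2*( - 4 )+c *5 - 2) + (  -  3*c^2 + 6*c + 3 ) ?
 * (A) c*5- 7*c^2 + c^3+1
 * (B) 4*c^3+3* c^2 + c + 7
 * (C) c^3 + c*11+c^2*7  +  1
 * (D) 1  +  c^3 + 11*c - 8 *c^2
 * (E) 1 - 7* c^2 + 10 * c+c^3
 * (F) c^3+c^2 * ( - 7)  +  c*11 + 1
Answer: F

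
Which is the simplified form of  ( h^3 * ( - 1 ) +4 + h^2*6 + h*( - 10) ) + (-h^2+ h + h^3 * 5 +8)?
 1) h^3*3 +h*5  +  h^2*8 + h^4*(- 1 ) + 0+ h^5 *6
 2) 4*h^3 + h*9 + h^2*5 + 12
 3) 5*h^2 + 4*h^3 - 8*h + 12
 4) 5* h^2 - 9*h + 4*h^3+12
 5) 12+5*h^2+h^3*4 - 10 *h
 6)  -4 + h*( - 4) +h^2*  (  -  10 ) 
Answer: 4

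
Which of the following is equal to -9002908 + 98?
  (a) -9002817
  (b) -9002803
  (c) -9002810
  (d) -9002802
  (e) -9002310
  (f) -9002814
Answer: c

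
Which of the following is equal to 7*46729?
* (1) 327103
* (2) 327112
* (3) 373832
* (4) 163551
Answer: 1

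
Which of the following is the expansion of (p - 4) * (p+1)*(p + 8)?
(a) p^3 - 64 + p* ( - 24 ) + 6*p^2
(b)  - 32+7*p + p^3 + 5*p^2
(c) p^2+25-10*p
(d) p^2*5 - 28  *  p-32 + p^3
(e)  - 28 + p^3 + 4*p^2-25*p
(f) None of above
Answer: d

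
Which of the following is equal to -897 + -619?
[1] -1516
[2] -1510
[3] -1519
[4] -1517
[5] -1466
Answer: 1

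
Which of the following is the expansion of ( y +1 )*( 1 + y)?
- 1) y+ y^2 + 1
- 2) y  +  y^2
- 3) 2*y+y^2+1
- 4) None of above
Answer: 3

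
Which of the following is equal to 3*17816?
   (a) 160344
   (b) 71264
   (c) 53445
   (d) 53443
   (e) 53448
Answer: e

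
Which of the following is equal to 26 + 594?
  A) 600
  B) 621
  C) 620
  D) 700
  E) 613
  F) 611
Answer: C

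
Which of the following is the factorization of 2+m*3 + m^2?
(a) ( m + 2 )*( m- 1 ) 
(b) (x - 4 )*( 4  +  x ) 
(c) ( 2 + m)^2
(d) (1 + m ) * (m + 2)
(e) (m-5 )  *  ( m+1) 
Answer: d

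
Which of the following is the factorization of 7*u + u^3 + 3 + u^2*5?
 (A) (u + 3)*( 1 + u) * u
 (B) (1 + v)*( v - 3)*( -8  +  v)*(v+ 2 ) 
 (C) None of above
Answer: C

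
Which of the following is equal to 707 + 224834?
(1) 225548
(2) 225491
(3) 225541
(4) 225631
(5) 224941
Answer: 3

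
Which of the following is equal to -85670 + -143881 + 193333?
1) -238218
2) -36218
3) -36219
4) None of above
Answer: 2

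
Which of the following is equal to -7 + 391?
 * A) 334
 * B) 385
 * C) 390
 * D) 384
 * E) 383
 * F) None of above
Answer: D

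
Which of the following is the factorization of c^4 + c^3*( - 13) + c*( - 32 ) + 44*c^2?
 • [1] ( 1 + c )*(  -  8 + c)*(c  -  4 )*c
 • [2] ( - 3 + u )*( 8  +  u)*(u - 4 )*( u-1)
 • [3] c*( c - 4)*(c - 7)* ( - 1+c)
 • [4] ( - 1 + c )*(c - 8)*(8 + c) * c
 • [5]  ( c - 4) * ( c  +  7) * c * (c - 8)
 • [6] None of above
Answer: 6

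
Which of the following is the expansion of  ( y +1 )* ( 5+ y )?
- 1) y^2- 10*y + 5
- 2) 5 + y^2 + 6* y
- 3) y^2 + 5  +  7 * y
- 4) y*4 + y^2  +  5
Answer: 2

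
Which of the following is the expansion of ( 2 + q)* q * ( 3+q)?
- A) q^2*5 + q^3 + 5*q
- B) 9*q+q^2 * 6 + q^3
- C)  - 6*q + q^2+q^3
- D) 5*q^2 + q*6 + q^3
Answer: D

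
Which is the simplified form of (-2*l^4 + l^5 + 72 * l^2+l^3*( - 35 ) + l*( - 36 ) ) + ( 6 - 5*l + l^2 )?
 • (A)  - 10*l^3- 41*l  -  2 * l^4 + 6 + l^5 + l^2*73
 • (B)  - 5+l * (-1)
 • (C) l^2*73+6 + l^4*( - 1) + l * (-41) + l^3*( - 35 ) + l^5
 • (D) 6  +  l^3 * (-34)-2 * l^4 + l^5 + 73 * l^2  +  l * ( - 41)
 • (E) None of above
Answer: E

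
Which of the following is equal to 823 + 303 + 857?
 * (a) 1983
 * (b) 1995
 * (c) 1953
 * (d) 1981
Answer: a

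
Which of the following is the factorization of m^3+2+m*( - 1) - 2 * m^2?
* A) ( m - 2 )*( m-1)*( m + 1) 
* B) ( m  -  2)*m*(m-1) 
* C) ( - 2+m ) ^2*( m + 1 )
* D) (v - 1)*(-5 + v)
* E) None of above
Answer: A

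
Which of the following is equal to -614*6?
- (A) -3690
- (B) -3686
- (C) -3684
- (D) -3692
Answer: C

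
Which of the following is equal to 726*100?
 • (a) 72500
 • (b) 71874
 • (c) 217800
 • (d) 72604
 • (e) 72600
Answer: e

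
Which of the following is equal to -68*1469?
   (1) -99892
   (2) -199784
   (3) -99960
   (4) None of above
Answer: 1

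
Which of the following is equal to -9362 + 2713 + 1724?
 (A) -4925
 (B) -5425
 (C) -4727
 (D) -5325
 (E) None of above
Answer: A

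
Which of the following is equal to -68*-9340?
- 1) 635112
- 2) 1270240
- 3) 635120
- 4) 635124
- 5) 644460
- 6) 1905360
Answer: 3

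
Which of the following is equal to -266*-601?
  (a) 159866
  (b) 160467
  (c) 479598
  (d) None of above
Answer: a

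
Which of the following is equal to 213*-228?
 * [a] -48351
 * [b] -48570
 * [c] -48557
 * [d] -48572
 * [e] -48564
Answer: e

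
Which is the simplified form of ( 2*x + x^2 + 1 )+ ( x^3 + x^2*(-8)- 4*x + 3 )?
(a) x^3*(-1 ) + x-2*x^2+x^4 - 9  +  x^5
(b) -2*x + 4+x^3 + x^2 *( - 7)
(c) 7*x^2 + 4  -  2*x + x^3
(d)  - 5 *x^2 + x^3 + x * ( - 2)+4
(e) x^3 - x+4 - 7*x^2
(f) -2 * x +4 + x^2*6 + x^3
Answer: b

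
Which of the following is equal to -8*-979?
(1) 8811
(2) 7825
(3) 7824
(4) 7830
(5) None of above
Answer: 5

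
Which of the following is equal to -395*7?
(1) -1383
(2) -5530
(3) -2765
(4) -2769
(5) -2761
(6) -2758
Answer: 3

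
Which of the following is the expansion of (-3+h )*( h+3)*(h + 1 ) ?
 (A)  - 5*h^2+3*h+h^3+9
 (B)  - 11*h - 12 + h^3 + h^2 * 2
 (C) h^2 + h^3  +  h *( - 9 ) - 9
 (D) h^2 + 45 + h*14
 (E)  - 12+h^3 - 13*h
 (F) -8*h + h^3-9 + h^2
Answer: C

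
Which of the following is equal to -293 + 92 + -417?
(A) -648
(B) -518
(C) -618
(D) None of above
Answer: C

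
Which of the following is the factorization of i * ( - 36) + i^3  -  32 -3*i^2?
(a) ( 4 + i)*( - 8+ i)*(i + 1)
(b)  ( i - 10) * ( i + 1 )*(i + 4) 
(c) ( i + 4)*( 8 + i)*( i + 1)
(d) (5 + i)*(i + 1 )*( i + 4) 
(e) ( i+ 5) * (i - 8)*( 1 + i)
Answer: a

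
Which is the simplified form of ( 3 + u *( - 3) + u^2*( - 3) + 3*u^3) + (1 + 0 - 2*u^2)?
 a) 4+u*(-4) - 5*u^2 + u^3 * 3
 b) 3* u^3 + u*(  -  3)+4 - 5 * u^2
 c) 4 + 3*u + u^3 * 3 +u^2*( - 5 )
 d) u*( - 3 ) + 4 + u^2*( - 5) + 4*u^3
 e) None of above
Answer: b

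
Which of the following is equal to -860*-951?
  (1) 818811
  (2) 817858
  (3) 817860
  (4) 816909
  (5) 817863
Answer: 3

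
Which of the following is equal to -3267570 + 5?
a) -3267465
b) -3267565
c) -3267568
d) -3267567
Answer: b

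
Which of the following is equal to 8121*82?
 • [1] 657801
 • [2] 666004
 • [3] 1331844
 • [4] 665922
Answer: 4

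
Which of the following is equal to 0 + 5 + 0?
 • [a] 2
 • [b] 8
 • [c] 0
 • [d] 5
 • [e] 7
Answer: d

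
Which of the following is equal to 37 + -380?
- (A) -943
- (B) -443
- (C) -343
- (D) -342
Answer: C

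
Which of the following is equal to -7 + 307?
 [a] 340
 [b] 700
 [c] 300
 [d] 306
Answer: c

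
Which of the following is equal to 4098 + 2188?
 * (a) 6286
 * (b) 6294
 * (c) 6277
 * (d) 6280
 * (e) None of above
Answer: a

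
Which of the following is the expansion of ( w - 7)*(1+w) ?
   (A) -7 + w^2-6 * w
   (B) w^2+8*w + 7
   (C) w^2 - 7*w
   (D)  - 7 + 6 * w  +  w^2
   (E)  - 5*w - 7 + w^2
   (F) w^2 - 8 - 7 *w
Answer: A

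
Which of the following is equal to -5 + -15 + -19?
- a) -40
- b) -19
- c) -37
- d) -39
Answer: d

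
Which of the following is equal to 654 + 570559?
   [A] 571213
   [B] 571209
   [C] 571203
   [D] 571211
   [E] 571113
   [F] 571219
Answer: A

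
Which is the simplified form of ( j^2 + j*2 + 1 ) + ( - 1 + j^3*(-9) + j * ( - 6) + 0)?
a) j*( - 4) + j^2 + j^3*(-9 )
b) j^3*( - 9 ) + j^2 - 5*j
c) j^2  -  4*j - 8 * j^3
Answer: a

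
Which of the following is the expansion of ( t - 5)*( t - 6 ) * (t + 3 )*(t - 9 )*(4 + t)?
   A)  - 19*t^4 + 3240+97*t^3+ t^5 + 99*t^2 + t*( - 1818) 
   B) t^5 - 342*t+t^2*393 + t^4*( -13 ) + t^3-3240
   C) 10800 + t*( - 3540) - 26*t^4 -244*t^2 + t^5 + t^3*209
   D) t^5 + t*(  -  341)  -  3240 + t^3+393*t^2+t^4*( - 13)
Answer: B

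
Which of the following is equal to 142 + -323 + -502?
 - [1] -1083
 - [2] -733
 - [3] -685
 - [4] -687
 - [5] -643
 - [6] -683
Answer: 6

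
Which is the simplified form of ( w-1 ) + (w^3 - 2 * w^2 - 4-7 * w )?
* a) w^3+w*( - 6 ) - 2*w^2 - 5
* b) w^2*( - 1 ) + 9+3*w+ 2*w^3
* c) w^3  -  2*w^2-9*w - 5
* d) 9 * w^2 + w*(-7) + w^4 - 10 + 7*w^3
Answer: a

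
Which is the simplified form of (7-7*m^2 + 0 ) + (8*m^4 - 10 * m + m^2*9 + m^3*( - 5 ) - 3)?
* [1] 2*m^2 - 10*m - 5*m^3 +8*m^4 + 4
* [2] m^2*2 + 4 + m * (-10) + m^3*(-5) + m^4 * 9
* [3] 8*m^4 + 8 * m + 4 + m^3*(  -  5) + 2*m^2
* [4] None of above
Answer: 1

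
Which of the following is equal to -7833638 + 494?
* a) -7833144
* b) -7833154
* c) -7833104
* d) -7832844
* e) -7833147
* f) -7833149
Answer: a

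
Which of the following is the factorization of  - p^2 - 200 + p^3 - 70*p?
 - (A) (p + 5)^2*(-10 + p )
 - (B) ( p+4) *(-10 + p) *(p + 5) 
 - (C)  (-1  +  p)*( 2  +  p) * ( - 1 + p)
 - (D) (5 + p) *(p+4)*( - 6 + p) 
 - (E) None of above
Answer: B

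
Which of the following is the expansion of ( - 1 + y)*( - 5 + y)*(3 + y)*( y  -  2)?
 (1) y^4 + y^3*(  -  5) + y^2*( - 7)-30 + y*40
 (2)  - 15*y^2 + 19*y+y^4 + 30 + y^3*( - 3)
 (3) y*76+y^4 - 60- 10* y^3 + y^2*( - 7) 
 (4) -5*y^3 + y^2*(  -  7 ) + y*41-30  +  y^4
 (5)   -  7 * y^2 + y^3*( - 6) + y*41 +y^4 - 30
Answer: 4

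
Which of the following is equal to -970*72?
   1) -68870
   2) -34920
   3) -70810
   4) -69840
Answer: 4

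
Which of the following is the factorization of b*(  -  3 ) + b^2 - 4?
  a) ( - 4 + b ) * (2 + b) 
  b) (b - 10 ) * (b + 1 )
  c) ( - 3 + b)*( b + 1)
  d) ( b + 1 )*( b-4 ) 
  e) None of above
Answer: d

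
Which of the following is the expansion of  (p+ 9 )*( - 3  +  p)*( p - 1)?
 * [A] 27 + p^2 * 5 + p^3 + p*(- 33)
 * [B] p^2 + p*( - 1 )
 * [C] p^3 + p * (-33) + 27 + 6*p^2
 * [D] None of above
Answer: A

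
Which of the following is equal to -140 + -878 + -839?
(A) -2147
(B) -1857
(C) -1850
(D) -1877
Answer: B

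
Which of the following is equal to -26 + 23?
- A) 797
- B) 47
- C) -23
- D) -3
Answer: D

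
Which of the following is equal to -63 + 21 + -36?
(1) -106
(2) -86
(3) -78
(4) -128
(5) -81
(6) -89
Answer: 3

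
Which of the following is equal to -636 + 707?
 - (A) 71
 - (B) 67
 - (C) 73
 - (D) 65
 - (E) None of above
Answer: A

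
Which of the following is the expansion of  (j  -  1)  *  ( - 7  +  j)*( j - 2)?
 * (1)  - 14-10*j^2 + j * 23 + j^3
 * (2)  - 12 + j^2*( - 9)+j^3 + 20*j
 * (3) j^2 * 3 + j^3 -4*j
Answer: 1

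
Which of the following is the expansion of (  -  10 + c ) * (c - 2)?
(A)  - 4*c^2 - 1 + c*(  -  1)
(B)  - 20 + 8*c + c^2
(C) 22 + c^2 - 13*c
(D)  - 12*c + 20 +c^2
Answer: D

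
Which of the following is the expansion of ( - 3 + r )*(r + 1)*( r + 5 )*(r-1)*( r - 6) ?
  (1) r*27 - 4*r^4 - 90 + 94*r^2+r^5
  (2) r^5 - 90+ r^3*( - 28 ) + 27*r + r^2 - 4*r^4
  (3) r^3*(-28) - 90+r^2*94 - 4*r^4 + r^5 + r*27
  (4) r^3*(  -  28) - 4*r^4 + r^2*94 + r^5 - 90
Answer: 3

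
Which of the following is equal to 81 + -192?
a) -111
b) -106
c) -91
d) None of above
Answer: a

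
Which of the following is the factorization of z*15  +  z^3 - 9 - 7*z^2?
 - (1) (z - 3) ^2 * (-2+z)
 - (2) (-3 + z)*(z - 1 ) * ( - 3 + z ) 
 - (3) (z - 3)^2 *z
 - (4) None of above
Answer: 2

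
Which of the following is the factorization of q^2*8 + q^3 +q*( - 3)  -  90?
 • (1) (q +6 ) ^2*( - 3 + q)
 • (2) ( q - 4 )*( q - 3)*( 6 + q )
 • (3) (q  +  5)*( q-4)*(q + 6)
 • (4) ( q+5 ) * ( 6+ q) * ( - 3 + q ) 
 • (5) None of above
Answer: 4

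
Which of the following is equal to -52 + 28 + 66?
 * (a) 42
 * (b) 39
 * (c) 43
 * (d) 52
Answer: a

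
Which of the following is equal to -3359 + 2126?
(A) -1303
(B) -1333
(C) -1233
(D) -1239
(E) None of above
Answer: C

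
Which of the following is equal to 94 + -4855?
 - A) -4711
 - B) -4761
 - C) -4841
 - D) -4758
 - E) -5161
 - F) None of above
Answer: B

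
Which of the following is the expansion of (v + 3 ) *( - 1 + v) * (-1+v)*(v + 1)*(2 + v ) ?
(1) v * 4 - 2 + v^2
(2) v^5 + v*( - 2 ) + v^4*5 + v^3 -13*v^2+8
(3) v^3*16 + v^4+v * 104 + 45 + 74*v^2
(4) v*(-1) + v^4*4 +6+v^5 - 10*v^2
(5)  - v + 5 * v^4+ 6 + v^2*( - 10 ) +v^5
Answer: 4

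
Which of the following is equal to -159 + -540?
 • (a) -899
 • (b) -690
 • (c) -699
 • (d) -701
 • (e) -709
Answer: c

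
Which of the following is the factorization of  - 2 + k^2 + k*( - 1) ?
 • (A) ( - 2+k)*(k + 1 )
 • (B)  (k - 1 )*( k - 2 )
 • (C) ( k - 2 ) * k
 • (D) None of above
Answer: A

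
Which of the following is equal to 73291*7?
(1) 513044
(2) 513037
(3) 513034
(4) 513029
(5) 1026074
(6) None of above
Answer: 2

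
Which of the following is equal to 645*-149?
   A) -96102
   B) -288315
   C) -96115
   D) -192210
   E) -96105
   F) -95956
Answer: E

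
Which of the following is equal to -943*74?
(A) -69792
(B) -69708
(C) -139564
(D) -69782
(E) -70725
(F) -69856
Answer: D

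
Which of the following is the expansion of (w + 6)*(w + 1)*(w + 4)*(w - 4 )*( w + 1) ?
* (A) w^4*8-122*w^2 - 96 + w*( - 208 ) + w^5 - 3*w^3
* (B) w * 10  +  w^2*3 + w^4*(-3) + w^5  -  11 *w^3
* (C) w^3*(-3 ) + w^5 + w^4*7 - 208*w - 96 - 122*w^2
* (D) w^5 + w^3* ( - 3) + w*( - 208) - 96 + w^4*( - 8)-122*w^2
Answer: A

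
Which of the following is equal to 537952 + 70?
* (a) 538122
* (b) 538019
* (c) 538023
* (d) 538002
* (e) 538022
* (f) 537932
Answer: e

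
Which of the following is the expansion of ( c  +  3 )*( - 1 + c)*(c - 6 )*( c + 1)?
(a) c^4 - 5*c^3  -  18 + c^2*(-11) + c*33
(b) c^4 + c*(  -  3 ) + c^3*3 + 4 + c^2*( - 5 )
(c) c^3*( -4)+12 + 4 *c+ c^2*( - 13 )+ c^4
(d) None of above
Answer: d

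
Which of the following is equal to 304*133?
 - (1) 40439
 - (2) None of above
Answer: 2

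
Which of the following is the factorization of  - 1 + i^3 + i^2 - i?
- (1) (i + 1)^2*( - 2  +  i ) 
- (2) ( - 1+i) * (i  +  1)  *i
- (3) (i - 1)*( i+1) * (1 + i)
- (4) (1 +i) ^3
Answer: 3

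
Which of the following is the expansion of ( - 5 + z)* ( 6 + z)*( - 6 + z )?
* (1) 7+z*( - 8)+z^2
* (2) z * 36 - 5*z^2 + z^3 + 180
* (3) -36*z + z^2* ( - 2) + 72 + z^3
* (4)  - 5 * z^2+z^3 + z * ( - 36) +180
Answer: 4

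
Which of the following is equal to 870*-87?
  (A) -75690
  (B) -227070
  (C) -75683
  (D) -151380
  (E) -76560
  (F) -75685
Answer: A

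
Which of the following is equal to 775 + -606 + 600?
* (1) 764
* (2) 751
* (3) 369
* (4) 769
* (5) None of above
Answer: 4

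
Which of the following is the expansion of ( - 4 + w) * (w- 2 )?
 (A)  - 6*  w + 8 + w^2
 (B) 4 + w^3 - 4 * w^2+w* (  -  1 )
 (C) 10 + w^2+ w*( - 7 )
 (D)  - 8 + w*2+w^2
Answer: A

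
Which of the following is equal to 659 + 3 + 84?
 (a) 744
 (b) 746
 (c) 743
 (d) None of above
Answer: b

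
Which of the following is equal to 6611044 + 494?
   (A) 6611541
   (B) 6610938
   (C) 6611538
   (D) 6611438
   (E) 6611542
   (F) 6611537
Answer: C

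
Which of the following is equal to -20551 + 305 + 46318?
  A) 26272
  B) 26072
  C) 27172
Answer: B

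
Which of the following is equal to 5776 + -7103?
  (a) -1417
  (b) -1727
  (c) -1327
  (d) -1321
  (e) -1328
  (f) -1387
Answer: c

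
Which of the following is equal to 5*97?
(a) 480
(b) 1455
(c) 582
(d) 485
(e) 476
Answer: d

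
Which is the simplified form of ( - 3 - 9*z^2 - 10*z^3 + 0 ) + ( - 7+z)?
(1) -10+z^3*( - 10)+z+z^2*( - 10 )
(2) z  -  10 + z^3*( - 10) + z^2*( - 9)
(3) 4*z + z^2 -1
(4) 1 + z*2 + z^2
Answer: 2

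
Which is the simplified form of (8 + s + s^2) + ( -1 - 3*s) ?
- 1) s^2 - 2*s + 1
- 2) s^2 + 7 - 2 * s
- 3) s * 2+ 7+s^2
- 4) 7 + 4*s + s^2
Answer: 2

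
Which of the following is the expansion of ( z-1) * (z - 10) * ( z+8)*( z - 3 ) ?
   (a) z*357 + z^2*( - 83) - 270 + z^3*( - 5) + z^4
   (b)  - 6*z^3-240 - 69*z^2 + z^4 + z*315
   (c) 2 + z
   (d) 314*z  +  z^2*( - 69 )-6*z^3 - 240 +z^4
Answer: d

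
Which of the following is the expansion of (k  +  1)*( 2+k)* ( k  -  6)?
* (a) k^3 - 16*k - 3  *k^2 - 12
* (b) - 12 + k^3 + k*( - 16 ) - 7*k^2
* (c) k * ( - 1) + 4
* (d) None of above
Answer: a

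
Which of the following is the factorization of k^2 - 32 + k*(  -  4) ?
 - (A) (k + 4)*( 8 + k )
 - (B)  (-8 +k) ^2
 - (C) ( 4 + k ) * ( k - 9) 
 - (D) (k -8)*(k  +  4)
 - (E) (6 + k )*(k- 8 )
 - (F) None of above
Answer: D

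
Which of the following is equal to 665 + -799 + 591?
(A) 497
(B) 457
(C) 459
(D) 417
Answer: B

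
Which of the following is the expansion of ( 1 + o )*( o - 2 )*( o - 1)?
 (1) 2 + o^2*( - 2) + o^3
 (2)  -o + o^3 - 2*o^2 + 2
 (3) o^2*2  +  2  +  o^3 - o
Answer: 2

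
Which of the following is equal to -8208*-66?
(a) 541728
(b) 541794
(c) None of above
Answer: a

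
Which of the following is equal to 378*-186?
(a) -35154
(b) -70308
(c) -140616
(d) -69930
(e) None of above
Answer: b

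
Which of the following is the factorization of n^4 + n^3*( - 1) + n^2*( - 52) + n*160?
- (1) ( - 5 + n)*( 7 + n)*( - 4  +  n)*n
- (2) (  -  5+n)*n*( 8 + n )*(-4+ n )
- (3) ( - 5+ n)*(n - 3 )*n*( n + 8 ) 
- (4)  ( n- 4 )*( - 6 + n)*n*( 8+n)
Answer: 2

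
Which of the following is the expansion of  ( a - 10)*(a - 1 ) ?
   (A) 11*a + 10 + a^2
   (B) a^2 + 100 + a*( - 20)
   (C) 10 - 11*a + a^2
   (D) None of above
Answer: C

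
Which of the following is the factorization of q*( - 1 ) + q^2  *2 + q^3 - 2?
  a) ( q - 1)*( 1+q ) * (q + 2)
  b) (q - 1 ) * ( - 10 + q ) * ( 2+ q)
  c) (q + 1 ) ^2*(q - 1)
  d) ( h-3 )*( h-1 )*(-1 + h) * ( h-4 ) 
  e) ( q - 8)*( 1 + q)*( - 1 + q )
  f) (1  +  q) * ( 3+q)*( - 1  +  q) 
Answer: a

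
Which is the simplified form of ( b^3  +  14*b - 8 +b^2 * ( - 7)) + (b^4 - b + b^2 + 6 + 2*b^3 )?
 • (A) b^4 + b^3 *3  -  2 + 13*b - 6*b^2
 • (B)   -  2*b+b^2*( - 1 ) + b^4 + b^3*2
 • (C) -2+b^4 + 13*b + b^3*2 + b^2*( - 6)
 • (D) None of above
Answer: A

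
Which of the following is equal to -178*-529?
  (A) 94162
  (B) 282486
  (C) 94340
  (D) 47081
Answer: A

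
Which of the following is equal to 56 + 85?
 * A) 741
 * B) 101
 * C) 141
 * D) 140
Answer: C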